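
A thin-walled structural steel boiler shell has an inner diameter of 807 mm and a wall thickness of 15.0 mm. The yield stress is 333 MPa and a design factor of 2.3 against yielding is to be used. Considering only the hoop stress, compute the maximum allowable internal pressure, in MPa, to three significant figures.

p_allow = 5.38 MPa

σ_allow = 333/2.3 = 144.8 MPa.
σ_h = pD/(2t) → p_allow = 2σ_allow t/D = 2×144.8×15.0/807 = 5.382 MPa.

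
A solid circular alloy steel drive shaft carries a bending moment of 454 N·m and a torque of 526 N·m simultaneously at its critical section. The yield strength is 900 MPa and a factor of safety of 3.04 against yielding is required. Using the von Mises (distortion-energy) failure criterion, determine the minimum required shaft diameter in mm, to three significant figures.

d = 28.1 mm

σ_allow = σ_y/n = 900/3.04 = 296.1 MPa.
For a solid shaft σ_b = 32M/(πd³) and τ = 16T/(πd³), so the von Mises stress is σ' = (16/πd³)·√(4M²+3T²).
√(4M²+3T²) = √(4×(454000)² + 3×(526000)²) = 1.286×10^6 N·mm.
d³ = 16×1.286×10^6/(π×296.1) = 22130 mm³.
d = 28.07 mm.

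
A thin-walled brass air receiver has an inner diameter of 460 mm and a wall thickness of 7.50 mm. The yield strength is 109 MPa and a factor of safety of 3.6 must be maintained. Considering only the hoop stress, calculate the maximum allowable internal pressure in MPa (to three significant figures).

p_allow = 0.987 MPa

σ_allow = 109/3.6 = 30.28 MPa.
σ_h = pD/(2t) → p_allow = 2σ_allow t/D = 2×30.28×7.50/460 = 0.9873 MPa.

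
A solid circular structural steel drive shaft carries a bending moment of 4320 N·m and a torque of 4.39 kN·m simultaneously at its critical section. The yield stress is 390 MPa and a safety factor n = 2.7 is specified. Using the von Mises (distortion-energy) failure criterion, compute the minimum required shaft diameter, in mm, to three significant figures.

d = 74.0 mm

σ_allow = σ_y/n = 390/2.7 = 144.4 MPa.
For a solid shaft σ_b = 32M/(πd³) and τ = 16T/(πd³), so the von Mises stress is σ' = (16/πd³)·√(4M²+3T²).
√(4M²+3T²) = √(4×(4.320×10^6)² + 3×(4.390×10^6)²) = 1.151×10^7 N·mm.
d³ = 16×1.151×10^7/(π×144.4) = 405800 mm³.
d = 74.04 mm.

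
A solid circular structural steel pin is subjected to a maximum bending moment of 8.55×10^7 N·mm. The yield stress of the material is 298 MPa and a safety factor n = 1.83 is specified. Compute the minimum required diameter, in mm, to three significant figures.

d = 175 mm

σ_allow = 298/1.83 = 162.8 MPa.
For a solid circular section σ = 32M/(πd³), so d³ = 32M/(π σ_allow) = 32×8.5500×10^7/(π×162.8) = 5.348×10^6 mm³.
d = 174.9 mm.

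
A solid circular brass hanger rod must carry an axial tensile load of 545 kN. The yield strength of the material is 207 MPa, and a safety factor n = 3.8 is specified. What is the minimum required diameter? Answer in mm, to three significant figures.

Allowable stress σ_allow = 207/3.8 = 54.47 MPa.
Required area A = F/σ_allow = 545000/54.47 = 10000 mm².
A = πd²/4 → d = √(4A/π) = 112.9 mm.

d = 113 mm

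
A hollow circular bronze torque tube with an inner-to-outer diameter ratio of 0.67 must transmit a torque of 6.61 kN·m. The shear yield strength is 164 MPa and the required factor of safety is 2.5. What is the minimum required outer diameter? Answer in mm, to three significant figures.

d_o = 86.3 mm

τ_allow = 164/2.5 = 65.60 MPa.
For a hollow shaft τ = 16T/[πd_o³(1−k⁴)] with k = 0.67, so 1−k⁴ = 0.7985.
d_o³ = 16T/[π τ_allow (1−k⁴)] = 16×6610000/(π×65.60×0.7985) = 642700 mm³.
d_o = 86.30 mm.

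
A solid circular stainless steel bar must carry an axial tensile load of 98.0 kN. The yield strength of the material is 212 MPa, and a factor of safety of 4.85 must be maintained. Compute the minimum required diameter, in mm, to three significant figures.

Allowable stress σ_allow = 212/4.85 = 43.71 MPa.
Required area A = F/σ_allow = 98000/43.71 = 2242 mm².
A = πd²/4 → d = √(4A/π) = 53.43 mm.

d = 53.4 mm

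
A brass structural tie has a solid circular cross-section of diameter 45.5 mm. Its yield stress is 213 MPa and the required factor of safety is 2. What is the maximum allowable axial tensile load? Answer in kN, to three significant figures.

σ_allow = 213/2 = 106.5 MPa.
A = πd²/4 = π×45.5²/4 = 1626 mm².
F_allow = σ_allow × A = 106.5×1626 = 173200 N.

F_allow = 173 kN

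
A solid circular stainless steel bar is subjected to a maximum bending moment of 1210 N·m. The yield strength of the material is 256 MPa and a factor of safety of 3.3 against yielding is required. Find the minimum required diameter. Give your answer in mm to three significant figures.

σ_allow = 256/3.3 = 77.58 MPa.
For a solid circular section σ = 32M/(πd³), so d³ = 32M/(π σ_allow) = 32×1210000/(π×77.58) = 158900 mm³.
d = 54.16 mm.

d = 54.2 mm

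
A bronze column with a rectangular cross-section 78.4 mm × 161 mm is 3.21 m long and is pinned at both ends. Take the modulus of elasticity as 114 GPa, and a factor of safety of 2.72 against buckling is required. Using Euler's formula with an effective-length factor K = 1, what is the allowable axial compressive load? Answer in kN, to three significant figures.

Buckling occurs about the weak axis: I_min = h·b³/12 = 161×78.4³/12 = 6.465×10^6 mm⁴ (b = 78.4 mm is the smaller dimension).
Effective length L_e = KL = 1×3.21 m = 3210 mm.
Euler critical load P_cr = π²EI/L_e² = π²×114000×6.465×10^6/3210² = 706000 N.
P_allow = P_cr/n = 706000/2.72 = 259500 N.

P_allow = 260 kN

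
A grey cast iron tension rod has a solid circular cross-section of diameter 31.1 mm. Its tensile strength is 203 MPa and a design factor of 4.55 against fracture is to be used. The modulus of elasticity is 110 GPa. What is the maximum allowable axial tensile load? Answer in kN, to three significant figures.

F_allow = 33.9 kN

σ_allow = 203/4.55 = 44.62 MPa.
A = πd²/4 = π×31.1²/4 = 759.6 mm².
F_allow = σ_allow × A = 44.62×759.6 = 33890 N.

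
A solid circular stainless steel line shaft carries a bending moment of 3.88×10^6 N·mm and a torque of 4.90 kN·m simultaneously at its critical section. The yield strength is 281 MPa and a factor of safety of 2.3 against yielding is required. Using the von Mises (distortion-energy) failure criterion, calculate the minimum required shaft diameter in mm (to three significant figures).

σ_allow = σ_y/n = 281/2.3 = 122.2 MPa.
For a solid shaft σ_b = 32M/(πd³) and τ = 16T/(πd³), so the von Mises stress is σ' = (16/πd³)·√(4M²+3T²).
√(4M²+3T²) = √(4×(3.880×10^6)² + 3×(4.900×10^6)²) = 1.150×10^7 N·mm.
d³ = 16×1.150×10^7/(π×122.2) = 479400 mm³.
d = 78.26 mm.

d = 78.3 mm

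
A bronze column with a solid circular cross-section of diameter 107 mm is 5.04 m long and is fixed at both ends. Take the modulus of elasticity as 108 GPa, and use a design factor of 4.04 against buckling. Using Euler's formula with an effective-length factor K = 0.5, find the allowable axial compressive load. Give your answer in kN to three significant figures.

P_allow = 267 kN

I = πd⁴/64 = π×107⁴/64 = 6.434×10^6 mm⁴.
Effective length L_e = KL = 0.5×5.04 m = 2520 mm.
Euler critical load P_cr = π²EI/L_e² = π²×108000×6.434×10^6/2520² = 1.080×10^6 N.
P_allow = P_cr/n = 1.080×10^6/4.04 = 267300 N.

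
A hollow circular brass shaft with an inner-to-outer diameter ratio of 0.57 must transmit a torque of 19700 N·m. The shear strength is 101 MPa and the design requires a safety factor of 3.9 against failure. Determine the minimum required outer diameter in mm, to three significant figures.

d_o = 163 mm

τ_allow = 101/3.9 = 25.90 MPa.
For a hollow shaft τ = 16T/[πd_o³(1−k⁴)] with k = 0.57, so 1−k⁴ = 0.8944.
d_o³ = 16T/[π τ_allow (1−k⁴)] = 16×1.9700×10^7/(π×25.90×0.8944) = 4.331×10^6 mm³.
d_o = 163.0 mm.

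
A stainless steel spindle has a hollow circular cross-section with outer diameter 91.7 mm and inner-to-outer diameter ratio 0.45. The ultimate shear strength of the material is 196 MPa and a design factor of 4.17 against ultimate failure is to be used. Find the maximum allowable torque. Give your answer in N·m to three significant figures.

τ_allow = 196/4.17 = 47.00 MPa.
For a hollow shaft T_allow = τ_allow·πd_o³(1−k⁴)/16 with 1−k⁴ = 0.9590, so πd_o³(1−k⁴)/16 = 145200 mm³.
T_allow = 47.00×145200 = 6.825×10^6 N·mm = 6825 N·m.

T_allow = 6820 N·m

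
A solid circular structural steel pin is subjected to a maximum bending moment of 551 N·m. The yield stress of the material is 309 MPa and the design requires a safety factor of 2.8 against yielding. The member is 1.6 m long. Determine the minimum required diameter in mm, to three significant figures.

d = 37.0 mm

σ_allow = 309/2.8 = 110.4 MPa.
For a solid circular section σ = 32M/(πd³), so d³ = 32M/(π σ_allow) = 32×551000/(π×110.4) = 50860 mm³.
d = 37.05 mm.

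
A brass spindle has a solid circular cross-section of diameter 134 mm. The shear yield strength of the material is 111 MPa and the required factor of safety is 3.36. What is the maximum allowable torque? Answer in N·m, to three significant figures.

T_allow = 15600 N·m

τ_allow = 111/3.36 = 33.04 MPa.
For a solid shaft T_allow = τ_allow·πd³/16; πd³/16 = π×134³/16 = 472400 mm³.
T_allow = 33.04×472400 = 1.561×10^7 N·mm = 15610 N·m.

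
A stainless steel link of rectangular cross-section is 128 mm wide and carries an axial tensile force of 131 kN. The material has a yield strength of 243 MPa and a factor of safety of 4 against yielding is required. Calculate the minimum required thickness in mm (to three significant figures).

σ_allow = 243/4 = 60.75 MPa.
Required area A = F/σ_allow = 131000/60.75 = 2156 mm².
t = A/w = 2156/128 = 16.85 mm.

t = 16.8 mm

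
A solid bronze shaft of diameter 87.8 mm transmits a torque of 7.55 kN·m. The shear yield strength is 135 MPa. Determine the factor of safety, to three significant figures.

n = 2.38

τ = 16T/(πd³) = 16×7550000/(π×87.8³) = 56.81 MPa.
n = τ_limit/τ = 135/56.81 = 2.376.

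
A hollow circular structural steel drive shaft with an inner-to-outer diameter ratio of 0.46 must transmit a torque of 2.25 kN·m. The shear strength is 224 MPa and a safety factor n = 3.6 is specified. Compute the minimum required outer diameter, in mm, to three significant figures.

τ_allow = 224/3.6 = 62.22 MPa.
For a hollow shaft τ = 16T/[πd_o³(1−k⁴)] with k = 0.46, so 1−k⁴ = 0.9552.
d_o³ = 16T/[π τ_allow (1−k⁴)] = 16×2250000/(π×62.22×0.9552) = 192800 mm³.
d_o = 57.77 mm.

d_o = 57.8 mm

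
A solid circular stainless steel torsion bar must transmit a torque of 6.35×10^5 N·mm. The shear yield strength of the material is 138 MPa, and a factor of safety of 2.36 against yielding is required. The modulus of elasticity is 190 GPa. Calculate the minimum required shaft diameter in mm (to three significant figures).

Allowable shear stress τ_allow = 138/2.36 = 58.47 MPa.
For a solid shaft τ = 16T/(πd³), so d³ = 16T/(π τ_allow) = 16×635000/(π×58.47) = 55310 mm³.
d = (55310)^(1/3) = 38.10 mm.

d = 38.1 mm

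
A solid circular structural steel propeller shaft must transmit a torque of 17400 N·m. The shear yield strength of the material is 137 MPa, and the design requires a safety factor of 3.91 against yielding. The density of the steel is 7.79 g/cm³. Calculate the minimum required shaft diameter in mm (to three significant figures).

d = 136 mm

Allowable shear stress τ_allow = 137/3.91 = 35.04 MPa.
For a solid shaft τ = 16T/(πd³), so d³ = 16T/(π τ_allow) = 16×1.7400×10^7/(π×35.04) = 2.529×10^6 mm³.
d = (2.529×10^6)^(1/3) = 136.2 mm.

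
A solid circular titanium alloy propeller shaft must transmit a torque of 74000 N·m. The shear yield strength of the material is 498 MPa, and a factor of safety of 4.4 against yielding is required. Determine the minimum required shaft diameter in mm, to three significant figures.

Allowable shear stress τ_allow = 498/4.4 = 113.2 MPa.
For a solid shaft τ = 16T/(πd³), so d³ = 16T/(π τ_allow) = 16×7.4000×10^7/(π×113.2) = 3.330×10^6 mm³.
d = (3.330×10^6)^(1/3) = 149.3 mm.

d = 149 mm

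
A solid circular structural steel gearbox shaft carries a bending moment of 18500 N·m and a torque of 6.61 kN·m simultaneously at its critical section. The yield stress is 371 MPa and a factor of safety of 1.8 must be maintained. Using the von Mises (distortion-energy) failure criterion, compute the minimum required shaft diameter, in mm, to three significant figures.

σ_allow = σ_y/n = 371/1.8 = 206.1 MPa.
For a solid shaft σ_b = 32M/(πd³) and τ = 16T/(πd³), so the von Mises stress is σ' = (16/πd³)·√(4M²+3T²).
√(4M²+3T²) = √(4×(1.850×10^7)² + 3×(6.610×10^6)²) = 3.873×10^7 N·mm.
d³ = 16×3.873×10^7/(π×206.1) = 957000 mm³.
d = 98.55 mm.

d = 98.5 mm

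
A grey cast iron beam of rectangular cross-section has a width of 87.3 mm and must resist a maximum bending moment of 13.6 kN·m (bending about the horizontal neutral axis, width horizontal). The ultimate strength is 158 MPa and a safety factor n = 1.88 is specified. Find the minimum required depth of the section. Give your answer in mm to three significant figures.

σ_allow = 158/1.88 = 84.04 MPa.
For a rectangular section σ = 6M/(bh²), so h² = 6M/(b σ_allow) = 6×1.3600×10^7/(87.3×84.04) = 11120 mm².
h = 105.5 mm.

h = 105 mm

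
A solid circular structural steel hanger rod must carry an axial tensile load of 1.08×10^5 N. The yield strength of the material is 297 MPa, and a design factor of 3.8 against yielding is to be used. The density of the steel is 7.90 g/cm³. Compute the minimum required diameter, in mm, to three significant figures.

Allowable stress σ_allow = 297/3.8 = 78.16 MPa.
Required area A = F/σ_allow = 108000/78.16 = 1382 mm².
A = πd²/4 → d = √(4A/π) = 41.95 mm.

d = 41.9 mm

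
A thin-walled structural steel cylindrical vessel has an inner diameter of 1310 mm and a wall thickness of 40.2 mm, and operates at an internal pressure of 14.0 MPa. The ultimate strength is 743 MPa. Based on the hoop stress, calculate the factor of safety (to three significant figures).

n = 3.26

σ_h = pD/(2t) = 14.0×1310/(2×40.2) = 228.1 MPa.
n = 743/228.1 = 3.257.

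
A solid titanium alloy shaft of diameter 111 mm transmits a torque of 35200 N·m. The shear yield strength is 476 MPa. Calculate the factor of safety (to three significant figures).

τ = 16T/(πd³) = 16×3.5200×10^7/(π×111³) = 131.1 MPa.
n = τ_limit/τ = 476/131.1 = 3.631.

n = 3.63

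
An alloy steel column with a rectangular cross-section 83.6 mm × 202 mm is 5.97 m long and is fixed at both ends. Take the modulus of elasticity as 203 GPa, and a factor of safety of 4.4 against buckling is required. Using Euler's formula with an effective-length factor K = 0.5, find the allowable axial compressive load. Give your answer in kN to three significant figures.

Buckling occurs about the weak axis: I_min = h·b³/12 = 202×83.6³/12 = 9.835×10^6 mm⁴ (b = 83.6 mm is the smaller dimension).
Effective length L_e = KL = 0.5×5.97 m = 2985 mm.
Euler critical load P_cr = π²EI/L_e² = π²×203000×9.835×10^6/2985² = 2.212×10^6 N.
P_allow = P_cr/n = 2.212×10^6/4.4 = 502600 N.

P_allow = 503 kN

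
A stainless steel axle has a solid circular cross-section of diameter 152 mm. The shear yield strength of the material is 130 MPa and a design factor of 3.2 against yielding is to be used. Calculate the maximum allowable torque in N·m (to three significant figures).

τ_allow = 130/3.2 = 40.62 MPa.
For a solid shaft T_allow = τ_allow·πd³/16; πd³/16 = π×152³/16 = 689500 mm³.
T_allow = 40.62×689500 = 2.801×10^7 N·mm = 28010 N·m.

T_allow = 28000 N·m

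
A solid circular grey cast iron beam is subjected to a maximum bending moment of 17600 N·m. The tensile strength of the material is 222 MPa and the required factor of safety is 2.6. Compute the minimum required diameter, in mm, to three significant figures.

σ_allow = 222/2.6 = 85.38 MPa.
For a solid circular section σ = 32M/(πd³), so d³ = 32M/(π σ_allow) = 32×1.7600×10^7/(π×85.38) = 2.100×10^6 mm³.
d = 128.0 mm.

d = 128 mm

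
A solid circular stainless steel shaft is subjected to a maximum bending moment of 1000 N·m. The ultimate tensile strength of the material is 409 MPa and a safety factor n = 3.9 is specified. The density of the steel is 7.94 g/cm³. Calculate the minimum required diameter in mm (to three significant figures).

d = 46.0 mm

σ_allow = 409/3.9 = 104.9 MPa.
For a solid circular section σ = 32M/(πd³), so d³ = 32M/(π σ_allow) = 32×1000000/(π×104.9) = 97130 mm³.
d = 45.97 mm.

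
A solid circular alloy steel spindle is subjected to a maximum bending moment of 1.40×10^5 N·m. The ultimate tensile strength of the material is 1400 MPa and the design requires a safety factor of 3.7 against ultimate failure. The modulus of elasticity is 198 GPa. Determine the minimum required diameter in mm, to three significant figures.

d = 156 mm

σ_allow = 1400/3.7 = 378.4 MPa.
For a solid circular section σ = 32M/(πd³), so d³ = 32M/(π σ_allow) = 32×1.4000×10^8/(π×378.4) = 3.769×10^6 mm³.
d = 155.6 mm.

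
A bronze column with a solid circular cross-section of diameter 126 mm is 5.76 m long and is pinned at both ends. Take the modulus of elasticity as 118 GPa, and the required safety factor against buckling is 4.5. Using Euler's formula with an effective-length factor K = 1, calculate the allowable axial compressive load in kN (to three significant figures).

P_allow = 96.5 kN

I = πd⁴/64 = π×126⁴/64 = 1.237×10^7 mm⁴.
Effective length L_e = KL = 1×5.76 m = 5760 mm.
Euler critical load P_cr = π²EI/L_e² = π²×118000×1.237×10^7/5760² = 434300 N.
P_allow = P_cr/n = 434300/4.5 = 96510 N.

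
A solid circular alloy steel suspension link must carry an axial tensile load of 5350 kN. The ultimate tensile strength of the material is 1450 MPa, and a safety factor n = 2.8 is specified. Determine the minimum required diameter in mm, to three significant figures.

d = 115 mm

Allowable stress σ_allow = 1450/2.8 = 517.9 MPa.
Required area A = F/σ_allow = 5350000/517.9 = 10330 mm².
A = πd²/4 → d = √(4A/π) = 114.7 mm.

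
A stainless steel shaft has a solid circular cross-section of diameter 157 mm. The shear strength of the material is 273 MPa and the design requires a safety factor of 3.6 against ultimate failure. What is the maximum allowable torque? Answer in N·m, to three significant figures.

T_allow = 57600 N·m

τ_allow = 273/3.6 = 75.83 MPa.
For a solid shaft T_allow = τ_allow·πd³/16; πd³/16 = π×157³/16 = 759900 mm³.
T_allow = 75.83×759900 = 5.762×10^7 N·mm = 57620 N·m.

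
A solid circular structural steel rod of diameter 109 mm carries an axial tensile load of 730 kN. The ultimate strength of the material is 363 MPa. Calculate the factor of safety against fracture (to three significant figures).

A = πd²/4 = 9331 mm².
σ = F/A = 730000/9331 = 78.23 MPa.
n = 363/78.23 = 4.640.

n = 4.64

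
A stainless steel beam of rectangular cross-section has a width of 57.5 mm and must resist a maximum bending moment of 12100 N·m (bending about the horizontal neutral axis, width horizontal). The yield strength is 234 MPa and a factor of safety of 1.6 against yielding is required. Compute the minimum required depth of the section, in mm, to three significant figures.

h = 92.9 mm

σ_allow = 234/1.6 = 146.2 MPa.
For a rectangular section σ = 6M/(bh²), so h² = 6M/(b σ_allow) = 6×1.2100×10^7/(57.5×146.2) = 8633 mm².
h = 92.92 mm.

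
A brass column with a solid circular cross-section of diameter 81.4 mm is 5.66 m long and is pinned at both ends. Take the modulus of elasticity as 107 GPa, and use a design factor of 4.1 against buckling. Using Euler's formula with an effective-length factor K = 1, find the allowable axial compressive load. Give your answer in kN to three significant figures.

P_allow = 17.3 kN

I = πd⁴/64 = π×81.4⁴/64 = 2.155×10^6 mm⁴.
Effective length L_e = KL = 1×5.66 m = 5660 mm.
Euler critical load P_cr = π²EI/L_e² = π²×107000×2.155×10^6/5660² = 71040 N.
P_allow = P_cr/n = 71040/4.1 = 17330 N.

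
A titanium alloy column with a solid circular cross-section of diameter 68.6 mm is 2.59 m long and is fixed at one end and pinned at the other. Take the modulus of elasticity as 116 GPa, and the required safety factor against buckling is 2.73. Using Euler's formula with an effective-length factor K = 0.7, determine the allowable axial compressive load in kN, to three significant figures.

I = πd⁴/64 = π×68.6⁴/64 = 1.087×10^6 mm⁴.
Effective length L_e = KL = 0.7×2.59 m = 1813 mm.
Euler critical load P_cr = π²EI/L_e² = π²×116000×1.087×10^6/1813² = 378600 N.
P_allow = P_cr/n = 378600/2.73 = 138700 N.

P_allow = 139 kN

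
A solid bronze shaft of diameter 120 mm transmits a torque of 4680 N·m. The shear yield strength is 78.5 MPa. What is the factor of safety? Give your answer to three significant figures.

τ = 16T/(πd³) = 16×4680000/(π×120³) = 13.79 MPa.
n = τ_limit/τ = 78.5/13.79 = 5.691.

n = 5.69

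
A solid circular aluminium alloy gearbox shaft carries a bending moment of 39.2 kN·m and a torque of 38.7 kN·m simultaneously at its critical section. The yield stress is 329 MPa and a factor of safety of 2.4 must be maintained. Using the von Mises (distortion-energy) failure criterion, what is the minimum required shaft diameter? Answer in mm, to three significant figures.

σ_allow = σ_y/n = 329/2.4 = 137.1 MPa.
For a solid shaft σ_b = 32M/(πd³) and τ = 16T/(πd³), so the von Mises stress is σ' = (16/πd³)·√(4M²+3T²).
√(4M²+3T²) = √(4×(3.920×10^7)² + 3×(3.870×10^7)²) = 1.031×10^8 N·mm.
d³ = 16×1.031×10^8/(π×137.1) = 3.832×10^6 mm³.
d = 156.5 mm.

d = 156 mm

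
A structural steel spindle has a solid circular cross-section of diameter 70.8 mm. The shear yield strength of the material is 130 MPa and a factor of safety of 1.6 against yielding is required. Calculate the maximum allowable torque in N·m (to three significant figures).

τ_allow = 130/1.6 = 81.25 MPa.
For a solid shaft T_allow = τ_allow·πd³/16; πd³/16 = π×70.8³/16 = 69680 mm³.
T_allow = 81.25×69680 = 5.662×10^6 N·mm = 5662 N·m.

T_allow = 5660 N·m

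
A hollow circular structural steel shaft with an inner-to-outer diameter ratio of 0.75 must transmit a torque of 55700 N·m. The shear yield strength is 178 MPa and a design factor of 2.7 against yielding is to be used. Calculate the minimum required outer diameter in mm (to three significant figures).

d_o = 185 mm

τ_allow = 178/2.7 = 65.93 MPa.
For a hollow shaft τ = 16T/[πd_o³(1−k⁴)] with k = 0.75, so 1−k⁴ = 0.6836.
d_o³ = 16T/[π τ_allow (1−k⁴)] = 16×5.5700×10^7/(π×65.93×0.6836) = 6.295×10^6 mm³.
d_o = 184.6 mm.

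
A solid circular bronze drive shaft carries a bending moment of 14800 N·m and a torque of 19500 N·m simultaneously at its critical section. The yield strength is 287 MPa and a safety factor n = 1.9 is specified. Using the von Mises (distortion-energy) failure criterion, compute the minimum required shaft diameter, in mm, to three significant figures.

d = 115 mm

σ_allow = σ_y/n = 287/1.9 = 151.1 MPa.
For a solid shaft σ_b = 32M/(πd³) and τ = 16T/(πd³), so the von Mises stress is σ' = (16/πd³)·√(4M²+3T²).
√(4M²+3T²) = √(4×(1.480×10^7)² + 3×(1.950×10^7)²) = 4.491×10^7 N·mm.
d³ = 16×4.491×10^7/(π×151.1) = 1.514×10^6 mm³.
d = 114.8 mm.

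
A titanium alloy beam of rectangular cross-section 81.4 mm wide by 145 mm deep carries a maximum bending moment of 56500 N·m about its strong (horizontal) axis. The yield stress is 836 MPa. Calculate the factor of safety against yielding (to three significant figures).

n = 4.22

Section modulus S = bh²/6 = 81.4×145²/6 = 285200 mm³.
σ = M/S = 5.6500×10^7/285200 = 198.1 MPa.
n = 836/198.1 = 4.221.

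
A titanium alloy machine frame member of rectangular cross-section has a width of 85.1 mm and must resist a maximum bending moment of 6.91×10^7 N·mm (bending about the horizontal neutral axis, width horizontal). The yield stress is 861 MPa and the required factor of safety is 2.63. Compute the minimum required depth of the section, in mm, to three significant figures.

h = 122 mm

σ_allow = 861/2.63 = 327.4 MPa.
For a rectangular section σ = 6M/(bh²), so h² = 6M/(b σ_allow) = 6×6.9100×10^7/(85.1×327.4) = 14880 mm².
h = 122.0 mm.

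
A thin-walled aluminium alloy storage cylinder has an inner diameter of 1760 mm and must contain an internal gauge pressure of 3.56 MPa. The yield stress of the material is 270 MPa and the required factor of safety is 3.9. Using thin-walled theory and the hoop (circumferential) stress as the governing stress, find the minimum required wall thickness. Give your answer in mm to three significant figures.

σ_allow = 270/3.9 = 69.23 MPa.
Hoop stress σ_h = pD/(2t), so t = pD/(2σ_allow) = 3.56×1760/(2×69.23) = 45.25 mm.

t = 45.3 mm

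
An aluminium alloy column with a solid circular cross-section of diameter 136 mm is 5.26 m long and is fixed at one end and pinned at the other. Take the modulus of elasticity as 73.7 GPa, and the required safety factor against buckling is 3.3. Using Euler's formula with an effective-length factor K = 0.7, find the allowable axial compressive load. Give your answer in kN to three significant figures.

P_allow = 273 kN

I = πd⁴/64 = π×136⁴/64 = 1.679×10^7 mm⁴.
Effective length L_e = KL = 0.7×5.26 m = 3682 mm.
Euler critical load P_cr = π²EI/L_e² = π²×73700×1.679×10^7/3682² = 901000 N.
P_allow = P_cr/n = 901000/3.3 = 273000 N.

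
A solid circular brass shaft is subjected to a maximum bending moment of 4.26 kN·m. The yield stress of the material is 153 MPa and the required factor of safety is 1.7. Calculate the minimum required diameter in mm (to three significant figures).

d = 78.4 mm

σ_allow = 153/1.7 = 90.00 MPa.
For a solid circular section σ = 32M/(πd³), so d³ = 32M/(π σ_allow) = 32×4260000/(π×90.00) = 482100 mm³.
d = 78.41 mm.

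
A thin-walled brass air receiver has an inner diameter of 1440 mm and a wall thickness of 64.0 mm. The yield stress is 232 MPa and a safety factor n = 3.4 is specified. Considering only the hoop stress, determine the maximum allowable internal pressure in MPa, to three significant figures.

σ_allow = 232/3.4 = 68.24 MPa.
σ_h = pD/(2t) → p_allow = 2σ_allow t/D = 2×68.24×64.0/1440 = 6.065 MPa.

p_allow = 6.07 MPa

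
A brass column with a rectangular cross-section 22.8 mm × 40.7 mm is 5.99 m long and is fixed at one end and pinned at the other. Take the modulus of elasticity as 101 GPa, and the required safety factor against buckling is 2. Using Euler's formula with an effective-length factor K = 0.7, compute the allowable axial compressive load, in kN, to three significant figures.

P_allow = 1.14 kN

Buckling occurs about the weak axis: I_min = h·b³/12 = 40.7×22.8³/12 = 40200 mm⁴ (b = 22.8 mm is the smaller dimension).
Effective length L_e = KL = 0.7×5.99 m = 4193 mm.
Euler critical load P_cr = π²EI/L_e² = π²×101000×40200/4193² = 2279 N.
P_allow = P_cr/n = 2279/2 = 1140 N.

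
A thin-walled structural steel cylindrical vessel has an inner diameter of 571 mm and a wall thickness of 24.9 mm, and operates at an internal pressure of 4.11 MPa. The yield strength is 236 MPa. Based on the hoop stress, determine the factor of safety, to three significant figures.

n = 5.01

σ_h = pD/(2t) = 4.11×571/(2×24.9) = 47.12 MPa.
n = 236/47.12 = 5.008.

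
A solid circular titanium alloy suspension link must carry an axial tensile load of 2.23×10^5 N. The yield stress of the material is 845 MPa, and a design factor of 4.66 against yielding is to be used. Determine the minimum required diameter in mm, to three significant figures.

Allowable stress σ_allow = 845/4.66 = 181.3 MPa.
Required area A = F/σ_allow = 223000/181.3 = 1230 mm².
A = πd²/4 → d = √(4A/π) = 39.57 mm.

d = 39.6 mm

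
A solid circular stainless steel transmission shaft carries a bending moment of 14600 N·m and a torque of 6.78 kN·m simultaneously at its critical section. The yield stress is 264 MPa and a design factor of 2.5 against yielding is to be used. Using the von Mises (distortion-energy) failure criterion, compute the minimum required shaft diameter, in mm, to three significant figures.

σ_allow = σ_y/n = 264/2.5 = 105.6 MPa.
For a solid shaft σ_b = 32M/(πd³) and τ = 16T/(πd³), so the von Mises stress is σ' = (16/πd³)·√(4M²+3T²).
√(4M²+3T²) = √(4×(1.460×10^7)² + 3×(6.780×10^6)²) = 3.147×10^7 N·mm.
d³ = 16×3.147×10^7/(π×105.6) = 1.518×10^6 mm³.
d = 114.9 mm.

d = 115 mm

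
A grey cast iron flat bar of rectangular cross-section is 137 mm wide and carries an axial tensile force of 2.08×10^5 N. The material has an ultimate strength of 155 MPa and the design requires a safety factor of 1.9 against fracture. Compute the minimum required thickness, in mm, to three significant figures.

t = 18.6 mm

σ_allow = 155/1.9 = 81.58 MPa.
Required area A = F/σ_allow = 208000/81.58 = 2550 mm².
t = A/w = 2550/137 = 18.61 mm.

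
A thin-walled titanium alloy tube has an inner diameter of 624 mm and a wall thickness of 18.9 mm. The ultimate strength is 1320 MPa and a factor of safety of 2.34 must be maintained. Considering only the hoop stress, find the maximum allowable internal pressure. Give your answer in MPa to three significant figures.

p_allow = 34.2 MPa

σ_allow = 1320/2.34 = 564.1 MPa.
σ_h = pD/(2t) → p_allow = 2σ_allow t/D = 2×564.1×18.9/624 = 34.17 MPa.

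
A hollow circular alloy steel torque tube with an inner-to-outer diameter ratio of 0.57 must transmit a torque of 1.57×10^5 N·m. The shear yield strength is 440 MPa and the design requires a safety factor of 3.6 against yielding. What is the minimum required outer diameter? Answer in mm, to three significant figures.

d_o = 194 mm

τ_allow = 440/3.6 = 122.2 MPa.
For a hollow shaft τ = 16T/[πd_o³(1−k⁴)] with k = 0.57, so 1−k⁴ = 0.8944.
d_o³ = 16T/[π τ_allow (1−k⁴)] = 16×1.5700×10^8/(π×122.2×0.8944) = 7.314×10^6 mm³.
d_o = 194.1 mm.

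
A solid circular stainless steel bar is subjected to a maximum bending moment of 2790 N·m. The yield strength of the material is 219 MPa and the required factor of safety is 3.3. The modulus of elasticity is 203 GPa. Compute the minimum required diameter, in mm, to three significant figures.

d = 75.4 mm

σ_allow = 219/3.3 = 66.36 MPa.
For a solid circular section σ = 32M/(πd³), so d³ = 32M/(π σ_allow) = 32×2790000/(π×66.36) = 428200 mm³.
d = 75.37 mm.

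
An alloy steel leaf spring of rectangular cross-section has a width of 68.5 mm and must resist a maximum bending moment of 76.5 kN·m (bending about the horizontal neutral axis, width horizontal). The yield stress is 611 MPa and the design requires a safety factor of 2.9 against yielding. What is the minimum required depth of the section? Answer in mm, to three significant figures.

σ_allow = 611/2.9 = 210.7 MPa.
For a rectangular section σ = 6M/(bh²), so h² = 6M/(b σ_allow) = 6×7.6500×10^7/(68.5×210.7) = 31800 mm².
h = 178.3 mm.

h = 178 mm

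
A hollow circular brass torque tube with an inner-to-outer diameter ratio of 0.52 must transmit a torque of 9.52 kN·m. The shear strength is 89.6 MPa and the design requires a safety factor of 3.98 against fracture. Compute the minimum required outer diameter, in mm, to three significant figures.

d_o = 132 mm

τ_allow = 89.6/3.98 = 22.51 MPa.
For a hollow shaft τ = 16T/[πd_o³(1−k⁴)] with k = 0.52, so 1−k⁴ = 0.9269.
d_o³ = 16T/[π τ_allow (1−k⁴)] = 16×9520000/(π×22.51×0.9269) = 2.324×10^6 mm³.
d_o = 132.5 mm.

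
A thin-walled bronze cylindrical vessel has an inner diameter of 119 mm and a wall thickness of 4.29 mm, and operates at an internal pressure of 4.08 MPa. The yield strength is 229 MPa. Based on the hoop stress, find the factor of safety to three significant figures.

n = 4.05

σ_h = pD/(2t) = 4.08×119/(2×4.29) = 56.59 MPa.
n = 229/56.59 = 4.047.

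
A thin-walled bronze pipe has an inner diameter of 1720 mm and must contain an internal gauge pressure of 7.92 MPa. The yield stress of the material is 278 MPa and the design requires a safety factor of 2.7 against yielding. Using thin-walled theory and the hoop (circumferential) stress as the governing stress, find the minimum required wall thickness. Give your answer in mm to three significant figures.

σ_allow = 278/2.7 = 103.0 MPa.
Hoop stress σ_h = pD/(2t), so t = pD/(2σ_allow) = 7.92×1720/(2×103.0) = 66.15 mm.

t = 66.2 mm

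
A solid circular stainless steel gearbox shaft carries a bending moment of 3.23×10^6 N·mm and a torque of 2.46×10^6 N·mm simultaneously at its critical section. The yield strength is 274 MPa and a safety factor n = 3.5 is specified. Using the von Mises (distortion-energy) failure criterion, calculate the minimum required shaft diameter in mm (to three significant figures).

d = 79.6 mm

σ_allow = σ_y/n = 274/3.5 = 78.29 MPa.
For a solid shaft σ_b = 32M/(πd³) and τ = 16T/(πd³), so the von Mises stress is σ' = (16/πd³)·√(4M²+3T²).
√(4M²+3T²) = √(4×(3.230×10^6)² + 3×(2.460×10^6)²) = 7.739×10^6 N·mm.
d³ = 16×7.739×10^6/(π×78.29) = 503400 mm³.
d = 79.55 mm.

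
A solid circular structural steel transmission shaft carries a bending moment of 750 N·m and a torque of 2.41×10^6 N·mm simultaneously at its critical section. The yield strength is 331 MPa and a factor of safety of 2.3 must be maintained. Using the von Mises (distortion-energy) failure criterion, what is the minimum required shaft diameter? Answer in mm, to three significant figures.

d = 53.9 mm

σ_allow = σ_y/n = 331/2.3 = 143.9 MPa.
For a solid shaft σ_b = 32M/(πd³) and τ = 16T/(πd³), so the von Mises stress is σ' = (16/πd³)·√(4M²+3T²).
√(4M²+3T²) = √(4×(750000)² + 3×(2.410×10^6)²) = 4.436×10^6 N·mm.
d³ = 16×4.436×10^6/(π×143.9) = 157000 mm³.
d = 53.94 mm.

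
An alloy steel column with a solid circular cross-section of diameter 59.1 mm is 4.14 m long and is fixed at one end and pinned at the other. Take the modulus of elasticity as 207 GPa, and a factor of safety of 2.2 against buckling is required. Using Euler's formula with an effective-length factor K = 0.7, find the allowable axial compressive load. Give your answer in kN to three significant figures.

P_allow = 66.2 kN

I = πd⁴/64 = π×59.1⁴/64 = 598900 mm⁴.
Effective length L_e = KL = 0.7×4.14 m = 2898 mm.
Euler critical load P_cr = π²EI/L_e² = π²×207000×598900/2898² = 145700 N.
P_allow = P_cr/n = 145700/2.2 = 66220 N.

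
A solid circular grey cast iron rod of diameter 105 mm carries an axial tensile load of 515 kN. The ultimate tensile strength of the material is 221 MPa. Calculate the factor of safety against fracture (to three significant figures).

A = πd²/4 = 8659 mm².
σ = F/A = 515000/8659 = 59.48 MPa.
n = 221/59.48 = 3.716.

n = 3.72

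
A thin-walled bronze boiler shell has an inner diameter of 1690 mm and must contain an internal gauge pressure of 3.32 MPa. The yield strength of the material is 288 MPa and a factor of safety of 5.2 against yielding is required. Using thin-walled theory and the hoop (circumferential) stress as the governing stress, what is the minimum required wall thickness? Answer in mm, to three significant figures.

t = 50.7 mm

σ_allow = 288/5.2 = 55.38 MPa.
Hoop stress σ_h = pD/(2t), so t = pD/(2σ_allow) = 3.32×1690/(2×55.38) = 50.65 mm.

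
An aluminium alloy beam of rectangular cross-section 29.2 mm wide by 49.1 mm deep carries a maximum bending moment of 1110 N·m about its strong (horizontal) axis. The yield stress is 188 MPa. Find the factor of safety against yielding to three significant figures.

n = 1.99

Section modulus S = bh²/6 = 29.2×49.1²/6 = 11730 mm³.
σ = M/S = 1110000/11730 = 94.61 MPa.
n = 188/94.61 = 1.987.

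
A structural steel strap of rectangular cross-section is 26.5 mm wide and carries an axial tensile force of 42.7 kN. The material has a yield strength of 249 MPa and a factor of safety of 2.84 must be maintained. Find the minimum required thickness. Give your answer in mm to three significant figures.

σ_allow = 249/2.84 = 87.68 MPa.
Required area A = F/σ_allow = 42700/87.68 = 487.0 mm².
t = A/w = 487.0/26.5 = 18.38 mm.

t = 18.4 mm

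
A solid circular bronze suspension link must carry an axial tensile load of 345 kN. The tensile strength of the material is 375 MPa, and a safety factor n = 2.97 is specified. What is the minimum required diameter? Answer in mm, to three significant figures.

Allowable stress σ_allow = 375/2.97 = 126.3 MPa.
Required area A = F/σ_allow = 345000/126.3 = 2732 mm².
A = πd²/4 → d = √(4A/π) = 58.98 mm.

d = 59.0 mm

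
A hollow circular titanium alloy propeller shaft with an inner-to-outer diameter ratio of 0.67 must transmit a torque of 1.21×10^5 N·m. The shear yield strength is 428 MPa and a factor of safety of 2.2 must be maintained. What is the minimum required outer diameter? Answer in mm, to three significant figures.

d_o = 158 mm

τ_allow = 428/2.2 = 194.5 MPa.
For a hollow shaft τ = 16T/[πd_o³(1−k⁴)] with k = 0.67, so 1−k⁴ = 0.7985.
d_o³ = 16T/[π τ_allow (1−k⁴)] = 16×1.2100×10^8/(π×194.5×0.7985) = 3.967×10^6 mm³.
d_o = 158.3 mm.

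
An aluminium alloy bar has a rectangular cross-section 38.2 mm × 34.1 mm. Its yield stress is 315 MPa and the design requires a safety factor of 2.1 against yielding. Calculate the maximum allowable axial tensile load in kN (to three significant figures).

σ_allow = 315/2.1 = 150.0 MPa.
A = 38.2×34.1 = 1303 mm².
F_allow = σ_allow × A = 150.0×1303 = 195400 N.

F_allow = 195 kN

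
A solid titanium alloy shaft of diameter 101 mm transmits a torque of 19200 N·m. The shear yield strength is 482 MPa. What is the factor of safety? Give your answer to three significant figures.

τ = 16T/(πd³) = 16×1.9200×10^7/(π×101³) = 94.91 MPa.
n = τ_limit/τ = 482/94.91 = 5.079.

n = 5.08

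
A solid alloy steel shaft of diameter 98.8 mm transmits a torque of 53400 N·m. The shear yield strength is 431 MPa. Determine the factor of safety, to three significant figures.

τ = 16T/(πd³) = 16×5.3400×10^7/(π×98.8³) = 282.0 MPa.
n = τ_limit/τ = 431/282.0 = 1.528.

n = 1.53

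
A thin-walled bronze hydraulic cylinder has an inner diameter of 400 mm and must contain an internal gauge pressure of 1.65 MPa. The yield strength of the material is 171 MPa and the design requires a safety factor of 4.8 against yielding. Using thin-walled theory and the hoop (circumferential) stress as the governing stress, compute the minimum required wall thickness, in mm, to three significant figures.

t = 9.26 mm

σ_allow = 171/4.8 = 35.62 MPa.
Hoop stress σ_h = pD/(2t), so t = pD/(2σ_allow) = 1.65×400/(2×35.62) = 9.263 mm.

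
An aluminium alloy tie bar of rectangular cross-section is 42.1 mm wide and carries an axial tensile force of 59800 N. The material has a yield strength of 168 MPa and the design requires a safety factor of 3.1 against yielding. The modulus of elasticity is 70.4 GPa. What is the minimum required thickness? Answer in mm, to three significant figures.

σ_allow = 168/3.1 = 54.19 MPa.
Required area A = F/σ_allow = 59800/54.19 = 1103 mm².
t = A/w = 1103/42.1 = 26.21 mm.

t = 26.2 mm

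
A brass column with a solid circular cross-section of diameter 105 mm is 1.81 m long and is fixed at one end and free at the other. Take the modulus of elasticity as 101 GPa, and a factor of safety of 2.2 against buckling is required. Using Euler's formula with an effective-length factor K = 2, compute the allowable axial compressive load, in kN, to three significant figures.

I = πd⁴/64 = π×105⁴/64 = 5.967×10^6 mm⁴.
Effective length L_e = KL = 2×1.81 m = 3620 mm.
Euler critical load P_cr = π²EI/L_e² = π²×101000×5.967×10^6/3620² = 453900 N.
P_allow = P_cr/n = 453900/2.2 = 206300 N.

P_allow = 206 kN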